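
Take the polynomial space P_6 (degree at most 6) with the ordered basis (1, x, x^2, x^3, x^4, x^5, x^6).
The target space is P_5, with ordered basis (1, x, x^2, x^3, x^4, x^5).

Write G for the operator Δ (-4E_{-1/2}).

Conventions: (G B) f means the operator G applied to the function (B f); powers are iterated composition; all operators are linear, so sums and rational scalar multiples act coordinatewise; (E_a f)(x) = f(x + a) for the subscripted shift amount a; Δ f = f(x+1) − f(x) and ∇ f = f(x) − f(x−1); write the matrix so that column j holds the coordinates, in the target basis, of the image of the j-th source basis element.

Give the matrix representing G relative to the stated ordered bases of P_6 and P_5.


image of 1: 0
image of x: -4
image of x^2: -8x
image of x^3: -12x^2 - 1
image of x^4: -16x^3 - 4x
image of x^5: -20x^4 - 10x^2 - 1/4
image of x^6: -24x^5 - 20x^3 - (3/2)x
each image's coordinates form column j of the matrix

the matrix is [[0, -4, 0, -1, 0, -1/4, 0]; [0, 0, -8, 0, -4, 0, -3/2]; [0, 0, 0, -12, 0, -10, 0]; [0, 0, 0, 0, -16, 0, -20]; [0, 0, 0, 0, 0, -20, 0]; [0, 0, 0, 0, 0, 0, -24]] (rows listed top to bottom)


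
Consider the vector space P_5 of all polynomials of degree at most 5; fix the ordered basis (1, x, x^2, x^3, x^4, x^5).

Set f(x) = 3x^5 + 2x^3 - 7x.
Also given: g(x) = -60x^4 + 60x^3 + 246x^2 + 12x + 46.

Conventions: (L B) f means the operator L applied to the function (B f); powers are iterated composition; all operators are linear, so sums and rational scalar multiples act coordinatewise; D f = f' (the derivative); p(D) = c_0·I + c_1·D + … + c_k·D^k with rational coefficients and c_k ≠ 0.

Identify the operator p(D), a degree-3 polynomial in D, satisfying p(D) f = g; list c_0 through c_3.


D^0 f = 3x^5 + 2x^3 - 7x
D^1 f = 15x^4 + 6x^2 - 7
D^2 f = 60x^3 + 12x
D^3 f = 180x^2 + 12
matching coefficients of g against c_0 f + c_1 Df + … from the top degree down determines the c_i
solution: c_0 = 0, c_1 = -4, c_2 = 1, c_3 = 3/2

c_0 = 0, c_1 = -4, c_2 = 1, c_3 = 3/2


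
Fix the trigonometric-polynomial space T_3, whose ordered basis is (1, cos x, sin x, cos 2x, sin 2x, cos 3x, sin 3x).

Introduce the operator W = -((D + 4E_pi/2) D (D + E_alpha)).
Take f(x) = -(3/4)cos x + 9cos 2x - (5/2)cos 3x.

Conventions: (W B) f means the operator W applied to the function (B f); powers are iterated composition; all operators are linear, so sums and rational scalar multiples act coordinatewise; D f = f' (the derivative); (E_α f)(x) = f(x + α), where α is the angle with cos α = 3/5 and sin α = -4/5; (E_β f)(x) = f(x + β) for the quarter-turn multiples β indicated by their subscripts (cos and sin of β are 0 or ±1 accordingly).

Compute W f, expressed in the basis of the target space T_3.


the result is g(x) = -(9/4)cos x + (3/4)sin x - (2124/25)cos 2x - (432/25)sin 2x - (351/50)cos 3x - (993/50)sin 3x

D f = (3/4)sin x - 18sin 2x + (15/2)sin 3x
E_alpha f = -(9/20)cos x - (3/5)sin x - (63/25)cos 2x + (216/25)sin 2x + (117/50)cos 3x - (22/25)sin 3x
(D + E_alpha) f = -(9/20)cos x + (3/20)sin x - (63/25)cos 2x - (234/25)sin 2x + (117/50)cos 3x + (331/50)sin 3x
D (D + E_alpha) f = (3/20)cos x + (9/20)sin x - (468/25)cos 2x + (126/25)sin 2x + (993/50)cos 3x - (351/50)sin 3x
D D (D + E_alpha) f = (9/20)cos x - (3/20)sin x + (252/25)cos 2x + (936/25)sin 2x - (1053/50)cos 3x - (2979/50)sin 3x
E_pi/2 D (D + E_alpha) f = (9/20)cos x - (3/20)sin x + (468/25)cos 2x - (126/25)sin 2x + (351/50)cos 3x + (993/50)sin 3x
(4E_pi/2) D (D + E_alpha) f = (9/5)cos x - (3/5)sin x + (1872/25)cos 2x - (504/25)sin 2x + (702/25)cos 3x + (1986/25)sin 3x
(D + 4E_pi/2) D (D + E_alpha) f = (9/4)cos x - (3/4)sin x + (2124/25)cos 2x + (432/25)sin 2x + (351/50)cos 3x + (993/50)sin 3x
(-((D + 4E_pi/2) D (D + E_alpha))) f = -(9/4)cos x + (3/4)sin x - (2124/25)cos 2x - (432/25)sin 2x - (351/50)cos 3x - (993/50)sin 3x


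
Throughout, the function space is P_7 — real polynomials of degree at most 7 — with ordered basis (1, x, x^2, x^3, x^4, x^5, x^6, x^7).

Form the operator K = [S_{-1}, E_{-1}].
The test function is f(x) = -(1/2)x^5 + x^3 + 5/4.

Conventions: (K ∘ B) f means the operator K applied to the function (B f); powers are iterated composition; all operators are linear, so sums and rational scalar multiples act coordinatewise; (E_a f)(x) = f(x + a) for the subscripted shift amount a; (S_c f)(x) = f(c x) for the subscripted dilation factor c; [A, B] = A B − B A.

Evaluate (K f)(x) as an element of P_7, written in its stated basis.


E_{-1} f = -(1/2)x^5 + (5/2)x^4 - 4x^3 + 2x^2 + (1/2)x + 3/4
S_{-1} E_{-1} f = (1/2)x^5 + (5/2)x^4 + 4x^3 + 2x^2 - (1/2)x + 3/4
S_{-1} f = (1/2)x^5 - x^3 + 5/4
E_{-1} S_{-1} f = (1/2)x^5 - (5/2)x^4 + 4x^3 - 2x^2 - (1/2)x + 7/4
[S_{-1}, E_{-1}] f = 5x^4 + 4x^2 - 1

the image equals g(x) = 5x^4 + 4x^2 - 1


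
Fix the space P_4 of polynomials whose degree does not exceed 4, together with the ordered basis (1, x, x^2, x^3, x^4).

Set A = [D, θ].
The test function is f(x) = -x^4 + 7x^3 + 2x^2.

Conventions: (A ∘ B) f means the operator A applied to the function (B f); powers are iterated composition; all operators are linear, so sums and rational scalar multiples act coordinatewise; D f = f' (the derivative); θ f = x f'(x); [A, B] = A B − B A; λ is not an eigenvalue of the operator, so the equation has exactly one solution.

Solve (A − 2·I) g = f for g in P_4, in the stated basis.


write g with unknown coordinates in the stated basis and equate coefficients in (A − 2·I) g = f
solving from the highest basis element down gives g = (1/2)x^4 - (5/2)x^3 - (19/4)x^2 - (19/4)x - 19/8
check: A g = 2x^3 - (15/2)x^2 - (19/2)x - 19/4
so A g − 2·g = -x^4 + 7x^3 + 2x^2 = f ✓

the result is g(x) = (1/2)x^4 - (5/2)x^3 - (19/4)x^2 - (19/4)x - 19/8


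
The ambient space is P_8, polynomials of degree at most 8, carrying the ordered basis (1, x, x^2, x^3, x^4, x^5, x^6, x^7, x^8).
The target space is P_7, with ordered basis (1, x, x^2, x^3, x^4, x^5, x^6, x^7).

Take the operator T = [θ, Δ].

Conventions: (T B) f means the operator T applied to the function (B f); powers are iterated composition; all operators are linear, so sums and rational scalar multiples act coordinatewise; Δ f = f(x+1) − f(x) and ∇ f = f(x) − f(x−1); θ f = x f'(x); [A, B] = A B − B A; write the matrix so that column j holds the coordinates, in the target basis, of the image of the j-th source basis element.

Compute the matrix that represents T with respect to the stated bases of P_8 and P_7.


image of 1: 0
image of x: -1
image of x^2: -2x - 2
image of x^3: -3x^2 - 6x - 3
image of x^4: -4x^3 - 12x^2 - 12x - 4
image of x^5: -5x^4 - 20x^3 - 30x^2 - 20x - 5
image of x^6: -6x^5 - 30x^4 - 60x^3 - 60x^2 - 30x - 6
image of x^7: -7x^6 - 42x^5 - 105x^4 - 140x^3 - 105x^2 - 42x - 7
image of x^8: -8x^7 - 56x^6 - 168x^5 - 280x^4 - 280x^3 - 168x^2 - 56x - 8
each image's coordinates form column j of the matrix

the matrix is [[0, -1, -2, -3, -4, -5, -6, -7, -8]; [0, 0, -2, -6, -12, -20, -30, -42, -56]; [0, 0, 0, -3, -12, -30, -60, -105, -168]; [0, 0, 0, 0, -4, -20, -60, -140, -280]; [0, 0, 0, 0, 0, -5, -30, -105, -280]; [0, 0, 0, 0, 0, 0, -6, -42, -168]; [0, 0, 0, 0, 0, 0, 0, -7, -56]; [0, 0, 0, 0, 0, 0, 0, 0, -8]] (rows listed top to bottom)


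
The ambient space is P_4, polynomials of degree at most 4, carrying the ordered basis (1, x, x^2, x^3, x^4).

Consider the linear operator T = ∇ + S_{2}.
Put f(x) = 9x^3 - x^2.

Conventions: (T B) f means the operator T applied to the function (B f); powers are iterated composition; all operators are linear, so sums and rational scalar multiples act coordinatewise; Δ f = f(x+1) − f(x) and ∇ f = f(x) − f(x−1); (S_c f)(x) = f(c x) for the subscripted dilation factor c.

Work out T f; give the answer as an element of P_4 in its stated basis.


the result is g(x) = 72x^3 + 23x^2 - 29x + 10

∇ f = 27x^2 - 29x + 10
S_{2} f = 72x^3 - 4x^2
(∇ + S_{2}) f = 72x^3 + 23x^2 - 29x + 10


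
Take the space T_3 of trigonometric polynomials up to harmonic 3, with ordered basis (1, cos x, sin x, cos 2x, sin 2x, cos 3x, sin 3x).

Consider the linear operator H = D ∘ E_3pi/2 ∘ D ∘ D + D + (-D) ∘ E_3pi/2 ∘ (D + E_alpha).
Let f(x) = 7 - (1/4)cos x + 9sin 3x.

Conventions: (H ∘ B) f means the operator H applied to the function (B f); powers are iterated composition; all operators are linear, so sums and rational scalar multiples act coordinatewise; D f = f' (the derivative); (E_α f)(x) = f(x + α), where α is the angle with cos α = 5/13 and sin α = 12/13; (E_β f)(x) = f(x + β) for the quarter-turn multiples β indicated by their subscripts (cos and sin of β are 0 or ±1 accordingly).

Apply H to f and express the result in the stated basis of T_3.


g(x) = (9/26)cos x - (3/13)sin x + (214920/2197)cos 3x + (478926/2197)sin 3x

D f = (1/4)sin x + 27cos 3x
D D f = (1/4)cos x - 81sin 3x
E_3pi/2 D D f = (1/4)sin x - 81cos 3x
D E_3pi/2 D D f = (1/4)cos x + 243sin 3x
D f = (1/4)sin x + 27cos 3x
D f = (1/4)sin x + 27cos 3x
E_alpha f = 7 - (5/52)cos x + (3/13)sin x - (7452/2197)cos 3x - (18315/2197)sin 3x
(D + E_alpha) f = 7 - (5/52)cos x + (25/52)sin x + (51867/2197)cos 3x - (18315/2197)sin 3x
E_3pi/2 (D + E_alpha) f = 7 - (25/52)cos x - (5/52)sin x - (18315/2197)cos 3x - (51867/2197)sin 3x
D E_3pi/2 (D + E_alpha) f = -(5/52)cos x + (25/52)sin x - (155601/2197)cos 3x + (54945/2197)sin 3x
(-D) E_3pi/2 (D + E_alpha) f = (5/52)cos x - (25/52)sin x + (155601/2197)cos 3x - (54945/2197)sin 3x
(D ∘ E_3pi/2 ∘ D ∘ D + D + (-D) ∘ E_3pi/2 ∘ (D + E_alpha)) f = (9/26)cos x - (3/13)sin x + (214920/2197)cos 3x + (478926/2197)sin 3x


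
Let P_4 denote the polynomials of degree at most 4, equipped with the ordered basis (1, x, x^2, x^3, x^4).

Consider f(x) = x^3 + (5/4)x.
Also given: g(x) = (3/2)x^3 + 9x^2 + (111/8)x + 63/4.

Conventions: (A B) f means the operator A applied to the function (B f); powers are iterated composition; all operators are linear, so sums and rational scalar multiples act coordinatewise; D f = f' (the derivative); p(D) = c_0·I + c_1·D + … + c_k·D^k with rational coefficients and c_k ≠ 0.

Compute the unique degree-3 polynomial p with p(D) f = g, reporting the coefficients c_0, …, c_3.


c_0 = 3/2, c_1 = 3, c_2 = 2, c_3 = 2

D^0 f = x^3 + (5/4)x
D^1 f = 3x^2 + 5/4
D^2 f = 6x
D^3 f = 6
matching coefficients of g against c_0 f + c_1 Df + … from the top degree down determines the c_i
solution: c_0 = 3/2, c_1 = 3, c_2 = 2, c_3 = 2


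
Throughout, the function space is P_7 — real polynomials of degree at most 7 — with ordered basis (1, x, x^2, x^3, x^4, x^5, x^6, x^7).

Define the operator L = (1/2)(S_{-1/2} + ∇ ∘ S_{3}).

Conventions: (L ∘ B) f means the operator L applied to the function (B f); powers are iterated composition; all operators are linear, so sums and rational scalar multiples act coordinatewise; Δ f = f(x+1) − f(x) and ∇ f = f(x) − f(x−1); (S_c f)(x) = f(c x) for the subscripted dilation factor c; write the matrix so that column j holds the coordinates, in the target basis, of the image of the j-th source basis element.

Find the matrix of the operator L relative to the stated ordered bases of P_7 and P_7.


the matrix is [[1/2, 3/2, -9/2, 27/2, -81/2, 243/2, -729/2, 2187/2]; [0, -1/4, 9, -81/2, 162, -1215/2, 2187, -15309/2]; [0, 0, 1/8, 81/2, -243, 1215, -10935/2, 45927/2]; [0, 0, 0, -1/16, 162, -1215, 7290, -76545/2]; [0, 0, 0, 0, 1/32, 1215/2, -10935/2, 76545/2]; [0, 0, 0, 0, 0, -1/64, 2187, -45927/2]; [0, 0, 0, 0, 0, 0, 1/128, 15309/2]; [0, 0, 0, 0, 0, 0, 0, -1/256]] (rows listed top to bottom)

image of 1: 1/2
image of x: -(1/4)x + 3/2
image of x^2: (1/8)x^2 + 9x - 9/2
image of x^3: -(1/16)x^3 + (81/2)x^2 - (81/2)x + 27/2
image of x^4: (1/32)x^4 + 162x^3 - 243x^2 + 162x - 81/2
image of x^5: -(1/64)x^5 + (1215/2)x^4 - 1215x^3 + 1215x^2 - (1215/2)x + 243/2
image of x^6: (1/128)x^6 + 2187x^5 - (10935/2)x^4 + 7290x^3 - (10935/2)x^2 + 2187x - 729/2
image of x^7: -(1/256)x^7 + (15309/2)x^6 - (45927/2)x^5 + (76545/2)x^4 - (76545/2)x^3 + (45927/2)x^2 - (15309/2)x + 2187/2
each image's coordinates form column j of the matrix


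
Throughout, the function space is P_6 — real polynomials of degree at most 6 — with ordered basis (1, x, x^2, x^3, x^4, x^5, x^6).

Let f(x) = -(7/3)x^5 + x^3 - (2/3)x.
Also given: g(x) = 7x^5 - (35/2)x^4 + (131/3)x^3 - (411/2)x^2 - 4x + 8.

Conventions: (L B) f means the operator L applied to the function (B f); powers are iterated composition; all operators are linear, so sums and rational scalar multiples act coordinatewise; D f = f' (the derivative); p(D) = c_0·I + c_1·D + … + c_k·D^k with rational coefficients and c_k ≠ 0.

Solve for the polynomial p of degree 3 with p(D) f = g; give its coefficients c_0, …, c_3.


D^0 f = -(7/3)x^5 + x^3 - (2/3)x
D^1 f = -(35/3)x^4 + 3x^2 - 2/3
D^2 f = -(140/3)x^3 + 6x
D^3 f = -140x^2 + 6
matching coefficients of g against c_0 f + c_1 Df + … from the top degree down determines the c_i
solution: c_0 = -3, c_1 = 3/2, c_2 = -1, c_3 = 3/2

c_0 = -3, c_1 = 3/2, c_2 = -1, c_3 = 3/2


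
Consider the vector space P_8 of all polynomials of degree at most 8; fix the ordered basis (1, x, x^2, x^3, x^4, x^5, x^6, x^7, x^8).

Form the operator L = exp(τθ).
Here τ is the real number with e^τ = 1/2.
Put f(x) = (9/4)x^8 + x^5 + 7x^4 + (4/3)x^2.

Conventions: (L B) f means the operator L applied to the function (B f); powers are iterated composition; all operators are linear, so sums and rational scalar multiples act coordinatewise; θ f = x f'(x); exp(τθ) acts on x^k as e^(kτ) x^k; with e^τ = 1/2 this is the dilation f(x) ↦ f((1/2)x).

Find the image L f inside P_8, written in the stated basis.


exp(τθ) x^k = e^(kτ) x^k; with e^τ = 1/2 this sends x^k to (1/2)^k x^k
x^2 ↦ 1/4 x^2
x^4 ↦ 1/16 x^4
x^5 ↦ 1/32 x^5
x^8 ↦ 1/256 x^8
applying this coordinatewise to f: exp(τθ) f = (9/1024)x^8 + (1/32)x^5 + (7/16)x^4 + (1/3)x^2

the result is g(x) = (9/1024)x^8 + (1/32)x^5 + (7/16)x^4 + (1/3)x^2


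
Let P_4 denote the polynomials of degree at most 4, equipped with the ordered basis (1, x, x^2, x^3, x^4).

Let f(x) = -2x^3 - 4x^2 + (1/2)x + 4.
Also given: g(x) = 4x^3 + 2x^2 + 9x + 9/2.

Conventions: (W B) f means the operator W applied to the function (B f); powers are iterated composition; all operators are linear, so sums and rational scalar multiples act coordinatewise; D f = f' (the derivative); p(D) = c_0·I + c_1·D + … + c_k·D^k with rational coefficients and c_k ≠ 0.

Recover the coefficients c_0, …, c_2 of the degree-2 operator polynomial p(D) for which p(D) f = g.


D^0 f = -2x^3 - 4x^2 + (1/2)x + 4
D^1 f = -6x^2 - 8x + 1/2
D^2 f = -12x - 8
matching coefficients of g against c_0 f + c_1 Df + … from the top degree down determines the c_i
solution: c_0 = -2, c_1 = 1, c_2 = -3/2

c_0 = -2, c_1 = 1, c_2 = -3/2


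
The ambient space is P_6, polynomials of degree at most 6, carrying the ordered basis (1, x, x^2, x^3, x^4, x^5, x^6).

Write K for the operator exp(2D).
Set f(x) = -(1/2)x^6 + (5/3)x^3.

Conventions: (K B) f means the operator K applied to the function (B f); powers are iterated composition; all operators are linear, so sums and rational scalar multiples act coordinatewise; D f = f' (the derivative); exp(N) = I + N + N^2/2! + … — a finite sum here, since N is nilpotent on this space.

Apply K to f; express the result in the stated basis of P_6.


the image equals g(x) = -(1/2)x^6 - 6x^5 - 30x^4 - (235/3)x^3 - 110x^2 - 76x - 56/3

order-1 term: -6x^5 + 10x^2
order-2 term: -30x^4 + 20x
order-3 term: -80x^3 + 40/3
order-4 term: -120x^2
order-5 term: -96x
order-6 term: -32
the series for exp(2D) f terminates at order 6
exp(2D) f = -(1/2)x^6 - 6x^5 - 30x^4 - (235/3)x^3 - 110x^2 - 76x - 56/3


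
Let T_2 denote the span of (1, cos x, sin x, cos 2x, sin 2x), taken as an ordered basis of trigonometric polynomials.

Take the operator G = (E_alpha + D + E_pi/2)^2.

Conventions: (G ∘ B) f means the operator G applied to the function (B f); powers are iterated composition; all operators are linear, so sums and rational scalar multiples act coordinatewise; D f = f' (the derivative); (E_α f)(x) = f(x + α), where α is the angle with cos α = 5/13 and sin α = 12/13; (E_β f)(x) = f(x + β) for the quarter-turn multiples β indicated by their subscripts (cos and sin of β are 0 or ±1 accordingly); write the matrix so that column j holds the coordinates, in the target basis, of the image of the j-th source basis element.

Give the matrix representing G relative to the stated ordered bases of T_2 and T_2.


image of 1: 4
image of cos x: -(1419/169)cos x - (380/169)sin x
image of sin x: (380/169)cos x - (1419/169)sin x
image of cos 2x: -(126820/28561)cos 2x + (263808/28561)sin 2x
image of sin 2x: -(263808/28561)cos 2x - (126820/28561)sin 2x
each image's coordinates form column j of the matrix

the matrix is [[4, 0, 0, 0, 0]; [0, -1419/169, 380/169, 0, 0]; [0, -380/169, -1419/169, 0, 0]; [0, 0, 0, -126820/28561, -263808/28561]; [0, 0, 0, 263808/28561, -126820/28561]] (rows listed top to bottom)


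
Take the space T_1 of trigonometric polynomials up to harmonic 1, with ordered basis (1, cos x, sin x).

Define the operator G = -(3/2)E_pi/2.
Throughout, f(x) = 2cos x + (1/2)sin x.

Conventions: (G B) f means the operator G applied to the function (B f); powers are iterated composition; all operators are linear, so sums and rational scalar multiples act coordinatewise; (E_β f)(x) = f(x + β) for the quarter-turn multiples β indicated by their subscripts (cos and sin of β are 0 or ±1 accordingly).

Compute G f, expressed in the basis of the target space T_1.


E_pi/2 f = (1/2)cos x - 2sin x
(-(3/2)E_pi/2) f = -(3/4)cos x + 3sin x

the result is g(x) = -(3/4)cos x + 3sin x


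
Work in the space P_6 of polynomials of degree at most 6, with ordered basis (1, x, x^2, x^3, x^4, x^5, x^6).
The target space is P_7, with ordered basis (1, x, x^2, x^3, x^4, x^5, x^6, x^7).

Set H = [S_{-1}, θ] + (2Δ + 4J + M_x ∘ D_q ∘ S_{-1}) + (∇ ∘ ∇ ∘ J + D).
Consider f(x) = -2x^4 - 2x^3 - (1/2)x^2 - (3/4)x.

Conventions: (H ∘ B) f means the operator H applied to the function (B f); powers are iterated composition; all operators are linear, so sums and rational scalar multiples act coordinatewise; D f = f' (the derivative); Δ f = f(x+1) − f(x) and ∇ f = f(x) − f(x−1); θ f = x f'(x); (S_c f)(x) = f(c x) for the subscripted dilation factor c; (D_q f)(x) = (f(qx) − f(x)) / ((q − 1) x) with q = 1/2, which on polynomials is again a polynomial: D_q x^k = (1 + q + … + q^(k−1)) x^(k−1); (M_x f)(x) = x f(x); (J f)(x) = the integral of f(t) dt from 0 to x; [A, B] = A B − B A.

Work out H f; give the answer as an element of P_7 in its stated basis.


θ f = -8x^4 - 6x^3 - x^2 - (3/4)x
S_{-1} θ f = -8x^4 + 6x^3 - x^2 + (3/4)x
S_{-1} f = -2x^4 + 2x^3 - (1/2)x^2 + (3/4)x
θ S_{-1} f = -8x^4 + 6x^3 - x^2 + (3/4)x
[S_{-1}, θ] f = 0
Δ f = -8x^3 - 18x^2 - 15x - 21/4
(2Δ) f = -16x^3 - 36x^2 - 30x - 21/2
J f = -(2/5)x^5 - (1/2)x^4 - (1/6)x^3 - (3/8)x^2
(4J) f = -(8/5)x^5 - 2x^4 - (2/3)x^3 - (3/2)x^2
S_{-1} f = -2x^4 + 2x^3 - (1/2)x^2 + (3/4)x
D_q S_{-1} f = -(15/4)x^3 + (7/2)x^2 - (3/4)x + 3/4
M_x D_q S_{-1} f = -(15/4)x^4 + (7/2)x^3 - (3/4)x^2 + (3/4)x
(2Δ + 4J + M_x ∘ D_q ∘ S_{-1}) f = -(8/5)x^5 - (23/4)x^4 - (79/6)x^3 - (153/4)x^2 - (117/4)x - 21/2
J f = -(2/5)x^5 - (1/2)x^4 - (1/6)x^3 - (3/8)x^2
∇ J f = -2x^4 + 2x^3 - (3/2)x^2 - (1/4)x + 37/120
∇ ∇ J f = -8x^3 + 18x^2 - 17x + 21/4
D f = -8x^3 - 6x^2 - x - 3/4
(∇ ∘ ∇ ∘ J + D) f = -16x^3 + 12x^2 - 18x + 9/2
([S_{-1}, θ] + (2Δ + 4J + M_x ∘ D_q ∘ S_{-1}) + (∇ ∘ ∇ ∘ J + D)) f = -(8/5)x^5 - (23/4)x^4 - (175/6)x^3 - (105/4)x^2 - (189/4)x - 6

g(x) = -(8/5)x^5 - (23/4)x^4 - (175/6)x^3 - (105/4)x^2 - (189/4)x - 6


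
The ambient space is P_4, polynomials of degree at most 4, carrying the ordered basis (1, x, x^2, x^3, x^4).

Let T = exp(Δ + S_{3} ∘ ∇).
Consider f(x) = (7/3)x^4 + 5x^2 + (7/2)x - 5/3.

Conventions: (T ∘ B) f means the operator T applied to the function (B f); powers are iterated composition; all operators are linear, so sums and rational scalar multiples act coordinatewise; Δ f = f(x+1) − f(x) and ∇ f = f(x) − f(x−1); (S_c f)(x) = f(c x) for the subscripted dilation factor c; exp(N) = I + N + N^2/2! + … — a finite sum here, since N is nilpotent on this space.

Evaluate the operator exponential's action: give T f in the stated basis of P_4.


order-1 term: (784/3)x^3 - 112x^2 + (232/3)x + 7
order-2 term: 3920x^2 - 1232x + 1016/3
order-3 term: (31360/3)x - 2464/3
order-4 term: 15680/3
the series for exp(Δ + S_{3} ∘ ∇) f terminates at order 4
exp(Δ + S_{3} ∘ ∇) f = (7/3)x^4 + (784/3)x^3 + 3813x^2 + (55813/6)x + 14248/3

g(x) = (7/3)x^4 + (784/3)x^3 + 3813x^2 + (55813/6)x + 14248/3


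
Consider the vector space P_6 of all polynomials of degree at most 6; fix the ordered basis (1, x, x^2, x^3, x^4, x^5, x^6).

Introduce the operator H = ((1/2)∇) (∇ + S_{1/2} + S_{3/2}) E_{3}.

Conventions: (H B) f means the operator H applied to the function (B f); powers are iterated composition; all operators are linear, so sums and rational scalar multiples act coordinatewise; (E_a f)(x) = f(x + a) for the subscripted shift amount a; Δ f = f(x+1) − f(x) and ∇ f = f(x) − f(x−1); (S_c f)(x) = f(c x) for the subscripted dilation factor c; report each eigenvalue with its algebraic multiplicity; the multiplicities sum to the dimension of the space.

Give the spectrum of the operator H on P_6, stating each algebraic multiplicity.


λ = 0 (multiplicity 7)

image of 1: 0
image of x: 1
image of x^2: (5/2)x + 23/4
image of x^3: (21/4)x^2 + (81/4)x + 47/2
image of x^4: (41/4)x^3 + (429/8)x^2 + (425/4)x + 1343/16
image of x^5: (305/16)x^4 + (1005/8)x^3 + 340x^2 + (7395/16)x + 2243/8
image of x^6: (1095/32)x^5 + (17445/64)x^4 + (14905/16)x^3 + (111045/64)x^2 + (58155/32)x + 57743/64
the matrix is upper triangular; its diagonal is (0, 0, 0, 0, 0, 0, 0)
for a triangular matrix the eigenvalues are the diagonal entries, with algebraic multiplicity their repetition count


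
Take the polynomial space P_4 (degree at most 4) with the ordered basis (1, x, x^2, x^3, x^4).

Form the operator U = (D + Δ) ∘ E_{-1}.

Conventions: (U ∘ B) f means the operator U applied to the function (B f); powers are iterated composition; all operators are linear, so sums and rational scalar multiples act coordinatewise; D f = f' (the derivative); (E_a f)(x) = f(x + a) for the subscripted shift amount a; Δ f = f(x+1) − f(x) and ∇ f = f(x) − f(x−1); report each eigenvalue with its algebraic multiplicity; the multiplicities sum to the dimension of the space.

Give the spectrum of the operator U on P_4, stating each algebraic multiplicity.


λ = 0 (multiplicity 5)

image of 1: 0
image of x: 2
image of x^2: 4x - 3
image of x^3: 6x^2 - 9x + 4
image of x^4: 8x^3 - 18x^2 + 16x - 5
the matrix is upper triangular; its diagonal is (0, 0, 0, 0, 0)
for a triangular matrix the eigenvalues are the diagonal entries, with algebraic multiplicity their repetition count


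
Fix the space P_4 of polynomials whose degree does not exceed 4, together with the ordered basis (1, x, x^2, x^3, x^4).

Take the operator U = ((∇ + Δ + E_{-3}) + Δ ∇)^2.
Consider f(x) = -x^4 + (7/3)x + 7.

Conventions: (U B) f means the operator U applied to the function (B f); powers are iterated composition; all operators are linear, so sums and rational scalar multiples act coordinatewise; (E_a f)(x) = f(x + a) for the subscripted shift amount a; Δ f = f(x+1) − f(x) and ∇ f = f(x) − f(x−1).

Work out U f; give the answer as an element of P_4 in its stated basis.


∇ f = -4x^3 + 6x^2 - 4x + 10/3
Δ f = -4x^3 - 6x^2 - 4x + 4/3
E_{-3} f = -x^4 + 12x^3 - 54x^2 + (331/3)x - 81
(∇ + Δ + E_{-3}) f = -x^4 + 4x^3 - 54x^2 + (307/3)x - 229/3
∇ f = -4x^3 + 6x^2 - 4x + 10/3
Δ ∇ f = -12x^2 - 2
((∇ + Δ + E_{-3}) + Δ ∇) f = -x^4 + 4x^3 - 66x^2 + (307/3)x - 235/3
∇ ((∇ + Δ + E_{-3}) + Δ ∇) f = -4x^3 + 18x^2 - 148x + 520/3
Δ ((∇ + Δ + E_{-3}) + Δ ∇) f = -4x^3 + 6x^2 - 124x + 118/3
E_{-3} ((∇ + Δ + E_{-3}) + Δ ∇) f = -x^4 + 16x^3 - 156x^2 + (2143/3)x - 3505/3
(∇ + Δ + E_{-3}) ((∇ + Δ + E_{-3}) + Δ ∇) f = -x^4 + 8x^3 - 132x^2 + (1327/3)x - 2867/3
∇ ((∇ + Δ + E_{-3}) + Δ ∇) f = -4x^3 + 18x^2 - 148x + 520/3
Δ ∇ ((∇ + Δ + E_{-3}) + Δ ∇) f = -12x^2 + 24x - 134
((∇ + Δ + E_{-3}) + Δ ∇) ((∇ + Δ + E_{-3}) + Δ ∇) f = -x^4 + 8x^3 - 144x^2 + (1399/3)x - 3269/3

the image equals g(x) = -x^4 + 8x^3 - 144x^2 + (1399/3)x - 3269/3


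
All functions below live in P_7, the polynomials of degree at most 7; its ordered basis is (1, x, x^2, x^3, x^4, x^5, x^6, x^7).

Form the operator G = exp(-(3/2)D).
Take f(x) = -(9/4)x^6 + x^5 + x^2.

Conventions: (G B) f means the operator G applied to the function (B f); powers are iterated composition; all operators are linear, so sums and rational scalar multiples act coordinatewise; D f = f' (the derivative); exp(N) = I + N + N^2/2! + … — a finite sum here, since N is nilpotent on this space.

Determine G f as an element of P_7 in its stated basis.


g(x) = -(9/4)x^6 + (85/4)x^5 - (1335/16)x^4 + (1395/8)x^3 - (13031/64)x^2 + (7989/64)x - 7929/256

order-1 term: (81/4)x^5 - (15/2)x^4 - 3x
order-2 term: -(1215/16)x^4 + (45/2)x^3 + 9/4
order-3 term: (1215/8)x^3 - (135/4)x^2
order-4 term: -(10935/64)x^2 + (405/16)x
order-5 term: (6561/64)x - 243/32
order-6 term: -6561/256
the series for exp(-(3/2)D) f terminates at order 6
exp(-(3/2)D) f = -(9/4)x^6 + (85/4)x^5 - (1335/16)x^4 + (1395/8)x^3 - (13031/64)x^2 + (7989/64)x - 7929/256


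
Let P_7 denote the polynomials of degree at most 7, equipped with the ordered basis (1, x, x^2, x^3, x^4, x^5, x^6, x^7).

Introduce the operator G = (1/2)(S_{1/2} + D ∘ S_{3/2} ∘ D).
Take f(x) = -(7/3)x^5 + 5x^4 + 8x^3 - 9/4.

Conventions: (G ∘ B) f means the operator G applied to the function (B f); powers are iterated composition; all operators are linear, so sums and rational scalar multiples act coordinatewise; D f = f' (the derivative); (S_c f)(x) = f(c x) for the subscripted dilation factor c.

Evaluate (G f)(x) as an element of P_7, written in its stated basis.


S_{1/2} f = -(7/96)x^5 + (5/16)x^4 + x^3 - 9/4
D f = -(35/3)x^4 + 20x^3 + 24x^2
S_{3/2} D f = -(945/16)x^4 + (135/2)x^3 + 54x^2
D S_{3/2} D f = -(945/4)x^3 + (405/2)x^2 + 108x
(S_{1/2} + D ∘ S_{3/2} ∘ D) f = -(7/96)x^5 + (5/16)x^4 - (941/4)x^3 + (405/2)x^2 + 108x - 9/4
((1/2)(S_{1/2} + D ∘ S_{3/2} ∘ D)) f = -(7/192)x^5 + (5/32)x^4 - (941/8)x^3 + (405/4)x^2 + 54x - 9/8

the image equals g(x) = -(7/192)x^5 + (5/32)x^4 - (941/8)x^3 + (405/4)x^2 + 54x - 9/8


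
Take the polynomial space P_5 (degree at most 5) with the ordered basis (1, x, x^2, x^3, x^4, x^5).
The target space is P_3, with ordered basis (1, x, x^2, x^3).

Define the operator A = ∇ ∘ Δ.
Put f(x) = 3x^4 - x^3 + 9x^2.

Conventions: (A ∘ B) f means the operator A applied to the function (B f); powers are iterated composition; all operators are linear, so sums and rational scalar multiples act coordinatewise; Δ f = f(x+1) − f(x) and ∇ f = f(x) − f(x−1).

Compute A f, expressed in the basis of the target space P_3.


g(x) = 36x^2 - 6x + 24

Δ f = 12x^3 + 15x^2 + 27x + 11
∇ Δ f = 36x^2 - 6x + 24


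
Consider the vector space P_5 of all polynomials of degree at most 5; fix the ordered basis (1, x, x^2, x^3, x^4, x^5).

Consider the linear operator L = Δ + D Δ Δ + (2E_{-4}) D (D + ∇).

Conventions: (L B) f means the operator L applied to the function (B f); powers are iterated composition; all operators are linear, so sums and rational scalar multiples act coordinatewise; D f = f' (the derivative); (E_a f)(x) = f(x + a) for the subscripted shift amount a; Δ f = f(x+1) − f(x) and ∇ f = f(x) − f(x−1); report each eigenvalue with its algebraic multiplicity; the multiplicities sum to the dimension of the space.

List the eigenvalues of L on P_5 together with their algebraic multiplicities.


image of 1: 0
image of x: 1
image of x^2: 2x + 9
image of x^3: 3x^2 + 27x - 95
image of x^4: 4x^3 + 54x^2 - 380x + 897
image of x^5: 5x^4 + 90x^3 - 950x^2 + 4485x - 6179
the matrix is upper triangular; its diagonal is (0, 0, 0, 0, 0, 0)
for a triangular matrix the eigenvalues are the diagonal entries, with algebraic multiplicity their repetition count

λ = 0 (multiplicity 6)


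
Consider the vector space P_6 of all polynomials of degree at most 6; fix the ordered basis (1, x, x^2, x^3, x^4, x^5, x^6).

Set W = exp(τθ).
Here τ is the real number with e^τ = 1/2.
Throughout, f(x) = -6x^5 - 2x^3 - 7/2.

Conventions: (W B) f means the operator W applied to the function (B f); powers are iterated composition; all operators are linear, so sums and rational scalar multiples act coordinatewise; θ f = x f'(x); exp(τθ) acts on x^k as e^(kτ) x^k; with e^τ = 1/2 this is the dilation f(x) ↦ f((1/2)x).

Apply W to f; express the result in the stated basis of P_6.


the image equals g(x) = -(3/16)x^5 - (1/4)x^3 - 7/2

exp(τθ) x^k = e^(kτ) x^k; with e^τ = 1/2 this sends x^k to (1/2)^k x^k
x^3 ↦ 1/8 x^3
x^5 ↦ 1/32 x^5
applying this coordinatewise to f: exp(τθ) f = -(3/16)x^5 - (1/4)x^3 - 7/2


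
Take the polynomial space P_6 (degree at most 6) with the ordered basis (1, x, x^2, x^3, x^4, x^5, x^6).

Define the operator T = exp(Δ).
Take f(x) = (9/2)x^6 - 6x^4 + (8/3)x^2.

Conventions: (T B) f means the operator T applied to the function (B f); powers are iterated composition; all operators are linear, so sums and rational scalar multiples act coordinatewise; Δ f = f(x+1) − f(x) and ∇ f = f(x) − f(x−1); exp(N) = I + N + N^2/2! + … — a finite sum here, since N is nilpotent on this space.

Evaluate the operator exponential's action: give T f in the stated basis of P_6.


the image equals g(x) = (9/2)x^6 + 27x^5 + 129x^4 + 426x^3 + (5659/6)x^2 + (3868/3)x + 4973/6

order-1 term: 27x^5 + (135/2)x^4 + 66x^3 + (63/2)x^2 + (25/3)x + 7/6
order-2 term: (135/2)x^4 + 270x^3 + (873/2)x^2 + 333x + 601/6
order-3 term: 90x^3 + 405x^2 + 651x + 369
order-4 term: (135/2)x^2 + 270x + 573/2
order-5 term: 27x + 135/2
order-6 term: 9/2
the series for exp(Δ) f terminates at order 6
exp(Δ) f = (9/2)x^6 + 27x^5 + 129x^4 + 426x^3 + (5659/6)x^2 + (3868/3)x + 4973/6


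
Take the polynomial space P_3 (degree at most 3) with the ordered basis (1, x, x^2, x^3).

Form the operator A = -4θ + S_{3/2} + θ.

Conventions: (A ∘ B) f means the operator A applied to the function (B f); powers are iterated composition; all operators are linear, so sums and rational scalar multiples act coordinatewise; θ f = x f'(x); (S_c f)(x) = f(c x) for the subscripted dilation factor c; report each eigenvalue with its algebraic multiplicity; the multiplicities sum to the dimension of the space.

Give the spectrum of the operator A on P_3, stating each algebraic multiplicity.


image of 1: 1
image of x: -(3/2)x
image of x^2: -(15/4)x^2
image of x^3: -(45/8)x^3
the matrix is upper triangular; its diagonal is (1, -3/2, -15/4, -45/8)
for a triangular matrix the eigenvalues are the diagonal entries, with algebraic multiplicity their repetition count

λ = -45/8 (multiplicity 1), λ = -15/4 (multiplicity 1), λ = -3/2 (multiplicity 1), λ = 1 (multiplicity 1)


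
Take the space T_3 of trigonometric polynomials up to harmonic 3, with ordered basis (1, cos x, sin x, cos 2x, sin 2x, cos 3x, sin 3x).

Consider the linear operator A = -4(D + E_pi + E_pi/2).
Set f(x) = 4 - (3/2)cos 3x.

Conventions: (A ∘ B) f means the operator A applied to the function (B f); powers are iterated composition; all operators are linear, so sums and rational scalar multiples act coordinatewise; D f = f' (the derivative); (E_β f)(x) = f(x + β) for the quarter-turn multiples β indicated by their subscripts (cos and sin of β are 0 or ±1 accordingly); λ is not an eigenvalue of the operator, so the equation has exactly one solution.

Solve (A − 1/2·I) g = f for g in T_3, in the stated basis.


the result is g(x) = -8/17 - (21/305)cos 3x + (48/305)sin 3x

write g with unknown coordinates in the stated basis and equate coefficients in (A − 1/2·I) g = f
solving from the highest basis element down gives g = -8/17 - (21/305)cos 3x + (48/305)sin 3x
check: A g = 64/17 - (468/305)cos 3x + (24/305)sin 3x
so A g − 1/2·g = 4 - (3/2)cos 3x = f ✓


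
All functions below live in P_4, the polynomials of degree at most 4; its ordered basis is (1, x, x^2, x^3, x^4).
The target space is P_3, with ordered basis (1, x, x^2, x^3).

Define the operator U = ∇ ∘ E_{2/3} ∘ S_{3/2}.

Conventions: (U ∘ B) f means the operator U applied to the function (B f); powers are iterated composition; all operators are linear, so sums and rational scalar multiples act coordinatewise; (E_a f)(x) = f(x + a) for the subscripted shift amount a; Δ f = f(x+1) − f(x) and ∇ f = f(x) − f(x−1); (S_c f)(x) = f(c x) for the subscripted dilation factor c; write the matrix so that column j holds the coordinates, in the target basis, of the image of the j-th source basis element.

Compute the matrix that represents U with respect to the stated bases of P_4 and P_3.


image of 1: 0
image of x: 3/2
image of x^2: (9/2)x + 3/4
image of x^3: (81/8)x^2 + (27/8)x + 9/8
image of x^4: (81/4)x^3 + (81/8)x^2 + (27/4)x + 15/16
each image's coordinates form column j of the matrix

the matrix is [[0, 3/2, 3/4, 9/8, 15/16]; [0, 0, 9/2, 27/8, 27/4]; [0, 0, 0, 81/8, 81/8]; [0, 0, 0, 0, 81/4]] (rows listed top to bottom)


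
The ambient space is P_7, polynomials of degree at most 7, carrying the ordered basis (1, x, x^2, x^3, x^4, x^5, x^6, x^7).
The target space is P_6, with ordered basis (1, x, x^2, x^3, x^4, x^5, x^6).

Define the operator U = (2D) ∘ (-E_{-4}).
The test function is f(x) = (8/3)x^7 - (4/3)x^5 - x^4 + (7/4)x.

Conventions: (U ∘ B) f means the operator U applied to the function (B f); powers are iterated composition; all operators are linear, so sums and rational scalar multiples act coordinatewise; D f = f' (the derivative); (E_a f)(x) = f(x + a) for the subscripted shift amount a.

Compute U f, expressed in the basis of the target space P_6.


g(x) = -(112/3)x^6 + 896x^5 - (26840/3)x^4 + (142744/3)x^3 - 142176x^2 + (679040/3)x - 300039/2

E_{-4} f = (8/3)x^7 - (224/3)x^6 + (2684/3)x^5 - (17843/3)x^4 + 23696x^3 - (169760/3)x^2 + (300039/4)x - 127765/3
(-E_{-4}) f = -(8/3)x^7 + (224/3)x^6 - (2684/3)x^5 + (17843/3)x^4 - 23696x^3 + (169760/3)x^2 - (300039/4)x + 127765/3
D (-E_{-4}) f = -(56/3)x^6 + 448x^5 - (13420/3)x^4 + (71372/3)x^3 - 71088x^2 + (339520/3)x - 300039/4
(2D) (-E_{-4}) f = -(112/3)x^6 + 896x^5 - (26840/3)x^4 + (142744/3)x^3 - 142176x^2 + (679040/3)x - 300039/2


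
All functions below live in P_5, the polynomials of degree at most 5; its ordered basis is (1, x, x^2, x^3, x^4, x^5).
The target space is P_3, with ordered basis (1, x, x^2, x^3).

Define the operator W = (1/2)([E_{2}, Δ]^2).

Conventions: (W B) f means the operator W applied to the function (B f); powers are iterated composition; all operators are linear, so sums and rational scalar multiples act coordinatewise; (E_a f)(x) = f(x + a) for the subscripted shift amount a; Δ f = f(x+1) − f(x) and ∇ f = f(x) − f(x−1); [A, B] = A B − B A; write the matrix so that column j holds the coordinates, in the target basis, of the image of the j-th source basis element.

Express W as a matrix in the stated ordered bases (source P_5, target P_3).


the matrix is [[0, 0, 0, 0, 0, 0]; [0, 0, 0, 0, 0, 0]; [0, 0, 0, 0, 0, 0]; [0, 0, 0, 0, 0, 0]] (rows listed top to bottom)

image of 1: 0
image of x: 0
image of x^2: 0
image of x^3: 0
image of x^4: 0
image of x^5: 0
each image's coordinates form column j of the matrix


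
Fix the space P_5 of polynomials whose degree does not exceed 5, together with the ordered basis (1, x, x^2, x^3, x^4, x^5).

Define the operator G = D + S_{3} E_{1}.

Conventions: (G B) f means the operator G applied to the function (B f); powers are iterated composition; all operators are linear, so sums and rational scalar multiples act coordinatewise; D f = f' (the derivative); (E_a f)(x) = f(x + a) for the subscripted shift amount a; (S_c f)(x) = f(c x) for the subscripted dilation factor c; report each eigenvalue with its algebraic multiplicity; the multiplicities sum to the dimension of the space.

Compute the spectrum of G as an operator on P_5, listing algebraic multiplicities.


image of 1: 1
image of x: 3x + 2
image of x^2: 9x^2 + 8x + 1
image of x^3: 27x^3 + 30x^2 + 9x + 1
image of x^4: 81x^4 + 112x^3 + 54x^2 + 12x + 1
image of x^5: 243x^5 + 410x^4 + 270x^3 + 90x^2 + 15x + 1
the matrix is upper triangular; its diagonal is (1, 3, 9, 27, 81, 243)
for a triangular matrix the eigenvalues are the diagonal entries, with algebraic multiplicity their repetition count

λ = 1 (multiplicity 1), λ = 3 (multiplicity 1), λ = 9 (multiplicity 1), λ = 27 (multiplicity 1), λ = 81 (multiplicity 1), λ = 243 (multiplicity 1)


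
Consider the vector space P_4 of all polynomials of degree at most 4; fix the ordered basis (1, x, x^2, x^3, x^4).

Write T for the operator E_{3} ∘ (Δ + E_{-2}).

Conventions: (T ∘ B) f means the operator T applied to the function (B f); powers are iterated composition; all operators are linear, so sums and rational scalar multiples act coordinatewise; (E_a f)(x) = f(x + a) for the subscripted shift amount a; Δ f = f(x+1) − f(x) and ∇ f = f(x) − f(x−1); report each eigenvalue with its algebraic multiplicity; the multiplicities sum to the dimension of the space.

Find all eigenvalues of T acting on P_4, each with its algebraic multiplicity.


image of 1: 1
image of x: x + 2
image of x^2: x^2 + 4x + 8
image of x^3: x^3 + 6x^2 + 24x + 38
image of x^4: x^4 + 8x^3 + 48x^2 + 152x + 176
the matrix is upper triangular; its diagonal is (1, 1, 1, 1, 1)
for a triangular matrix the eigenvalues are the diagonal entries, with algebraic multiplicity their repetition count

λ = 1 (multiplicity 5)


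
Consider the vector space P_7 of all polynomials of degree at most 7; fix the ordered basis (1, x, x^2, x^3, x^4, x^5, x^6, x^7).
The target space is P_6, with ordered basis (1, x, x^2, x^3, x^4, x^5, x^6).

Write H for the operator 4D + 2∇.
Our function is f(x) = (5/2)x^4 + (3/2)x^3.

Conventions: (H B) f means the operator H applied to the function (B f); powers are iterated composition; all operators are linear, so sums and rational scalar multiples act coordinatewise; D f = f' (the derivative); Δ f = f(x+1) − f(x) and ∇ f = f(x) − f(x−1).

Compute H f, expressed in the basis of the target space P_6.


D f = 10x^3 + (9/2)x^2
(4D) f = 40x^3 + 18x^2
∇ f = 10x^3 - (21/2)x^2 + (11/2)x - 1
(2∇) f = 20x^3 - 21x^2 + 11x - 2
(4D + 2∇) f = 60x^3 - 3x^2 + 11x - 2

the image equals g(x) = 60x^3 - 3x^2 + 11x - 2


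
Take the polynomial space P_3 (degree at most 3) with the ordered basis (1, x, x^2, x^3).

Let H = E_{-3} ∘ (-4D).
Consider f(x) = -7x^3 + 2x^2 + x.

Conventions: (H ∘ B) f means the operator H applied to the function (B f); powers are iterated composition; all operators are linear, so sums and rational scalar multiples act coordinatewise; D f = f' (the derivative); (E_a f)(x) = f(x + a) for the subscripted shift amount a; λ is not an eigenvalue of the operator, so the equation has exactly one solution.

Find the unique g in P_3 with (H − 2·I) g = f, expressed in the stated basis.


write g with unknown coordinates in the stated basis and equate coefficients in (H − 2·I) g = f
solving from the highest basis element down gives g = (7/2)x^3 - 22x^2 + (427/2)x - 880
check: H g = -42x^2 + 428x - 1760
so H g − 2·g = -7x^3 + 2x^2 + x = f ✓

the image equals g(x) = (7/2)x^3 - 22x^2 + (427/2)x - 880


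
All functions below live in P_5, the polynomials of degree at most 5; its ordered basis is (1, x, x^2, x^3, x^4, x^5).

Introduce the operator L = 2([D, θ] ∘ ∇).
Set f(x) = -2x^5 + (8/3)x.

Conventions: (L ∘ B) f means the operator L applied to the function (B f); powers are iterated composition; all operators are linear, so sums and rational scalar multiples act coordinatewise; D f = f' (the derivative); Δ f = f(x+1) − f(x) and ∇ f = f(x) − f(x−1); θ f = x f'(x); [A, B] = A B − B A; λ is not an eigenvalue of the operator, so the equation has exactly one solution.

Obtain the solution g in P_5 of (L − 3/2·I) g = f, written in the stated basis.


write g with unknown coordinates in the stated basis and equate coefficients in (L − 3/2·I) g = f
solving from the highest basis element down gives g = (4/3)x^5 + (320/9)x^3 - (160/3)x^2 + (2864/9)x - 880/3
check: L g = (160/3)x^3 - 80x^2 + 480x - 440
so L g − 3/2·g = -2x^5 + (8/3)x = f ✓

the image equals g(x) = (4/3)x^5 + (320/9)x^3 - (160/3)x^2 + (2864/9)x - 880/3
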